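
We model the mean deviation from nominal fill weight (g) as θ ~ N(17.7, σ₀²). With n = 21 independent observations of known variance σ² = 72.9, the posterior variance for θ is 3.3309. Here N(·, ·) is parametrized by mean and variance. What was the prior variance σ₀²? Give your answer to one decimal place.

σ₀² = 82.3

For the Normal–Normal model with known σ², precisions add: τ_n = τ₀ + n/σ².
So 1/σ₀² = 1/3.3309 − 21/72.9 = 0.300219 − 0.288066 = 0.012153.
Hence σ₀² = 1/0.012153 ≈ 82.3.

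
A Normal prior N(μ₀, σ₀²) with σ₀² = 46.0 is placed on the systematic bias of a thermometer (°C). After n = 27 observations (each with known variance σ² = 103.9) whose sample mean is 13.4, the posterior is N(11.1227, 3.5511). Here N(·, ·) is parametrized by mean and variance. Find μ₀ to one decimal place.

With known observation variance, the Normal–Normal posterior has precision τ_n = τ₀ + n/σ² and mean μ_n = (τ₀μ₀ + (n/σ²)x̄)/τ_n.
Here τ₀ = 1/46.0 = 0.021739 and τ_data = 27/103.9 = 0.259865, so τ_n = 0.281604.
Rearranging for μ₀: μ₀ = (μ_n·τ_n − τ_data·x̄)/τ₀ = (11.1227·0.281604 − 0.259865·13.4) / 0.021739 = -0.349994/0.021739 ≈ -16.1.

μ₀ = -16.1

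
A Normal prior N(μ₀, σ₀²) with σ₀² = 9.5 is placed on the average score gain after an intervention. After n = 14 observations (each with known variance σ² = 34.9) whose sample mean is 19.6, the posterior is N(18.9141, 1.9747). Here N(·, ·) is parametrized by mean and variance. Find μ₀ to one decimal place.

μ₀ = 16.3

The posterior mean is a precision-weighted average: μ_n = (τ₀μ₀ + τ_data·x̄)/(τ₀+τ_data), with τ₀=1/σ₀² and τ_data=n/σ².
Here τ₀ = 1/9.5 = 0.105263 and τ_data = 14/34.9 = 0.401146, so τ_n = 0.506409.
Rearranging for μ₀: μ₀ = (μ_n·τ_n − τ_data·x̄)/τ₀ = (18.9141·0.506409 − 0.401146·19.6) / 0.105263 = 1.715809/0.105263 ≈ 16.3.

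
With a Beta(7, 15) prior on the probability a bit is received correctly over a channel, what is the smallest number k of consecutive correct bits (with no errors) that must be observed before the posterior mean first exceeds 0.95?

k = 279

After k correct bits and 0 errors the posterior is Beta(7+k, 15), with mean (7+k)/(7+15+k).
Set (7+k)/(22+k) > 0.95 and solve: k > (0.95·22 − 7)/(1 − 0.95) = 278.000.
The smallest integer exceeding 278.000 is 279.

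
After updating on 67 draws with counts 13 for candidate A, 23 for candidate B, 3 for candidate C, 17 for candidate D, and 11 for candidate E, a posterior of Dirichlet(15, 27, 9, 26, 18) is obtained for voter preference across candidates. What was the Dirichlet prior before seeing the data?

For a Dirichlet(α) prior with multinomial counts c, the posterior is Dirichlet(α + c) componentwise.
Subtract each count from the matching posterior parameter: 15−13=2, 27−23=4, 9−3=6, 26−17=9, 18−11=7.

Dirichlet(2, 4, 6, 9, 7)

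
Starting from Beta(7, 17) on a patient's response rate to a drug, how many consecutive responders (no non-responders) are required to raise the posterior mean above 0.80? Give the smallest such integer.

After k responders and 0 non-responders the posterior is Beta(7+k, 17), with mean (7+k)/(7+17+k).
Set (7+k)/(24+k) > 0.80 and solve: k > (0.80·24 − 7)/(1 − 0.80) = 61.000.
The smallest integer exceeding 61.000 is 62.

k = 62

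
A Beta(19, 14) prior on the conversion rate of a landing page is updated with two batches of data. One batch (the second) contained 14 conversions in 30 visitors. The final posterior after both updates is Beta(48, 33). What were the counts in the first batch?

15 conversions and 3 bounces

Because Beta–binomial updating is additive in the counts, the combined data contributed (α_post−α_prior, β_post−β_prior) successes and failures.
Total across both batches: 48−19=29 conversions, 33−14=19 bounces.
Subtract the second batch: 29−14=15 conversions and 19−16=3 bounces.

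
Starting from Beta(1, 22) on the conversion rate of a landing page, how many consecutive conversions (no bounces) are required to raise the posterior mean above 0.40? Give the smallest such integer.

k = 14

After k conversions and 0 bounces the posterior is Beta(1+k, 22), with mean (1+k)/(1+22+k).
Set (1+k)/(23+k) > 0.40 and solve: k > (0.40·23 − 1)/(1 − 0.40) = 13.667.
The smallest integer exceeding 13.667 is 14.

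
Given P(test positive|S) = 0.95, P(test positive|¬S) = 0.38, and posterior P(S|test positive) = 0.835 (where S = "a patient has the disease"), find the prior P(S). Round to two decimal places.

P(S) = 0.67

In odds form, posterior odds = prior odds × likelihood ratio, so prior odds = posterior odds ÷ LR.
Posterior odds = 0.835/(1−0.835) = 5.0606. LR = 0.95/0.38 = 2.5000.
Prior odds = 5.0606/2.5000 = 2.0242, so P(S) = 2.0242/(1+2.0242) ≈ 0.67.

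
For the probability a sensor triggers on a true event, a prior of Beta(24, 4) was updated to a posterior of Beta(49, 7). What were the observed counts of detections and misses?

A Beta(α, β) prior with s successes and f failures in binomial data gives a Beta(α+s, β+f) posterior.
Match parameters: s=49−24=25, f=7−4=3.

25 detections and 3 misses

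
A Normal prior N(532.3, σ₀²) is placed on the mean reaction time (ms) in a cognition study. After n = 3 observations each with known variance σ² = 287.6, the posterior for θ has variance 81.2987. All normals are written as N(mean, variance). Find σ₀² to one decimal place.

σ₀² = 535.0

For the Normal–Normal model with known σ², precisions add: τ_n = τ₀ + n/σ².
So 1/σ₀² = 1/81.2987 − 3/287.6 = 0.012300 − 0.010431 = 0.001869.
Hence σ₀² = 1/0.001869 ≈ 535.0.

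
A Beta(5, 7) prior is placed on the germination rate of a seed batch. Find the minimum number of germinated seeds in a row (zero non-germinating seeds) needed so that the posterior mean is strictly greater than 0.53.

After k germinated seeds and 0 non-germinating seeds the posterior is Beta(5+k, 7), with mean (5+k)/(5+7+k).
Set (5+k)/(12+k) > 0.53 and solve: k > (0.53·12 − 5)/(1 − 0.53) = 2.894.
The smallest integer exceeding 2.894 is 3.

k = 3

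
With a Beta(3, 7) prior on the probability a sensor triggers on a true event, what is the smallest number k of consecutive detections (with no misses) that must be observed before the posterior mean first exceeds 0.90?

k = 61

After k detections and 0 misses the posterior is Beta(3+k, 7), with mean (3+k)/(3+7+k).
Set (3+k)/(10+k) > 0.90 and solve: k > (0.90·10 − 3)/(1 − 0.90) = 60.000.
The smallest integer exceeding 60.000 is 61.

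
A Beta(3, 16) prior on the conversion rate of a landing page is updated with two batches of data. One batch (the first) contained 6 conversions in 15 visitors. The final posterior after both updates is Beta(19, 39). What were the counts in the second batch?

Because Beta–binomial updating is additive in the counts, the combined data contributed (α_post−α_prior, β_post−β_prior) successes and failures.
Total across both batches: 19−3=16 conversions, 39−16=23 bounces.
Subtract the first batch: 16−6=10 conversions and 23−9=14 bounces.

10 conversions and 14 bounces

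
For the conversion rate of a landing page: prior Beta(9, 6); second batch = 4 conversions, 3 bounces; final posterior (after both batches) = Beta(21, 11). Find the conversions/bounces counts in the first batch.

8 conversions and 2 bounces

Sequential conjugate updates are equivalent to a single update on the pooled data, so total successes = posterior α − prior α and total failures = posterior β − prior β.
Total across both batches: 21−9=12 conversions, 11−6=5 bounces.
Subtract the second batch: 12−4=8 conversions and 5−3=2 bounces.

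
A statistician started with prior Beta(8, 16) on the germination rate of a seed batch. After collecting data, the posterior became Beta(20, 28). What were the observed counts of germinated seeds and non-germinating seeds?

12 germinated seeds and 12 non-germinating seeds

A Beta(α, β) prior with s successes and f failures in binomial data gives a Beta(α+s, β+f) posterior.
So s = 20 − 8 = 12 and f = 28 − 16 = 12.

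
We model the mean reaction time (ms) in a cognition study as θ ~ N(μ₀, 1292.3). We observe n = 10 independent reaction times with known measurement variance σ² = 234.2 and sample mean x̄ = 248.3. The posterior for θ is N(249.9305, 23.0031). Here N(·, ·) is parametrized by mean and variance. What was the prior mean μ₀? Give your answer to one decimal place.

With known observation variance, the Normal–Normal posterior has precision τ_n = τ₀ + n/σ² and mean μ_n = (τ₀μ₀ + (n/σ²)x̄)/τ_n.
Here τ₀ = 1/1292.3 = 0.000774 and τ_data = 10/234.2 = 0.042699, so τ_n = 0.043473.
Rearranging for μ₀: μ₀ = (μ_n·τ_n − τ_data·x̄)/τ₀ = (249.9305·0.043473 − 0.042699·248.3) / 0.000774 = 0.263067/0.000774 ≈ 339.9.

μ₀ = 339.9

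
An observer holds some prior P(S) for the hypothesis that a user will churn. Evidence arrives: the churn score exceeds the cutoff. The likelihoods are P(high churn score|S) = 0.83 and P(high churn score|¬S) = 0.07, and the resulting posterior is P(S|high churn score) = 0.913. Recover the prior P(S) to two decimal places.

P(S) = 0.47

Bayes' rule in odds form gives O(S|E) = O(S)·[P(E|S)/P(E|¬S)], hence O(S) = O(S|E)/LR.
Posterior odds = 0.913/(1−0.913) = 10.4943. LR = 0.83/0.07 = 11.8571.
Prior odds = 10.4943/11.8571 = 0.8851, so P(S) = 0.8851/(1+0.8851) ≈ 0.47.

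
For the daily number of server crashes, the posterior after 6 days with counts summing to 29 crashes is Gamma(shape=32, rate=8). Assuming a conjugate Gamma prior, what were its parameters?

A Gamma(α, β) prior (rate parametrization) on a Poisson rate with n observations summing to S gives posterior Gamma(α+S, β+n).
So α = 32 − 29 = 3 and β = 8 − 6 = 2.

Gamma(shape=3, rate=2)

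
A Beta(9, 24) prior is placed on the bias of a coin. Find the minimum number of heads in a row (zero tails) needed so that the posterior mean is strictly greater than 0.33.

k = 3

After k heads and 0 tails the posterior is Beta(9+k, 24), with mean (9+k)/(9+24+k).
Set (9+k)/(33+k) > 0.33 and solve: k > (0.33·33 − 9)/(1 − 0.33) = 2.821.
The smallest integer exceeding 2.821 is 3, and checking k=3: (12)/(36) = 0.3333 > 0.33.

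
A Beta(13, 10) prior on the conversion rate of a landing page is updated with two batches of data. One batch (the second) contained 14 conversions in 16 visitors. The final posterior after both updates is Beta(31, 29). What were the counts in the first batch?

Because Beta–binomial updating is additive in the counts, the combined data contributed (α_post−α_prior, β_post−β_prior) successes and failures.
Total across both batches: 31−13=18 conversions, 29−10=19 bounces.
Subtract the second batch: 18−14=4 conversions and 19−2=17 bounces.

4 conversions and 17 bounces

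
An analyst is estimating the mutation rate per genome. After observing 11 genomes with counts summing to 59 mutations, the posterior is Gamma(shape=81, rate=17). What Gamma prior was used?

Gamma(shape=22, rate=6)

Gamma–Poisson conjugacy: posterior shape = α + Σxᵢ, posterior rate = β + n.
So α = 81 − 59 = 22 and β = 17 − 11 = 6.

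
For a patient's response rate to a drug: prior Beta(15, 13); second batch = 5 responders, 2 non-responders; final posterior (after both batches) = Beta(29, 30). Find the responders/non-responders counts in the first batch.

9 responders and 15 non-responders

Sequential conjugate updates are equivalent to a single update on the pooled data, so total successes = posterior α − prior α and total failures = posterior β − prior β.
Total across both batches: 29−15=14 responders, 30−13=17 non-responders.
Subtract the second batch: 14−5=9 responders and 17−2=15 non-responders.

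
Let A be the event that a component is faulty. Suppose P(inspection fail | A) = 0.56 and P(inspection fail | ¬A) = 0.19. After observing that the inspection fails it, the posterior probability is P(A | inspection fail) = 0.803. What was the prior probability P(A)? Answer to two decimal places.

Bayes' rule in odds form gives O(A|E) = O(A)·[P(E|A)/P(E|¬A)], hence O(A) = O(A|E)/LR.
Posterior odds = 0.803/(1−0.803) = 4.0761. LR = 0.56/0.19 = 2.9474.
Prior odds = 4.0761/2.9474 = 1.3829, so P(A) = 1.3829/(1+1.3829) ≈ 0.58.

P(A) = 0.58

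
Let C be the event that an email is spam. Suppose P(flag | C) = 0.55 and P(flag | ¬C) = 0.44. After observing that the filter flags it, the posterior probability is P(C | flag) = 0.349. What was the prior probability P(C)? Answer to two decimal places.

In odds form, posterior odds = prior odds × likelihood ratio, so prior odds = posterior odds ÷ LR.
Posterior odds = 0.349/(1−0.349) = 0.5361. LR = 0.55/0.44 = 1.2500.
Prior odds = 0.5361/1.2500 = 0.4289, so P(C) = 0.4289/(1+0.4289) ≈ 0.30.

P(C) = 0.30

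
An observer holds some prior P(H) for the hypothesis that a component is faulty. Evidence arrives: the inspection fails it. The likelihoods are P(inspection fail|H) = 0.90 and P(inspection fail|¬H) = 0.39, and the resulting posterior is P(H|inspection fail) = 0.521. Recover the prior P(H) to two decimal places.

Bayes' rule in odds form gives O(H|E) = O(H)·[P(E|H)/P(E|¬H)], hence O(H) = O(H|E)/LR.
Posterior odds = 0.521/(1−0.521) = 1.0877. LR = 0.90/0.39 = 2.3077.
Prior odds = 1.0877/2.3077 = 0.4713, so P(H) = 0.4713/(1+0.4713) ≈ 0.32.

P(H) = 0.32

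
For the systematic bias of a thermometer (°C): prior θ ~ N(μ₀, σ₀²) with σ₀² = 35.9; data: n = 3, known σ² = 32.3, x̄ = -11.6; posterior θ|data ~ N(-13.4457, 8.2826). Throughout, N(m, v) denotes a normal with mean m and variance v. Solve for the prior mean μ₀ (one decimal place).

The posterior mean is a precision-weighted average: μ_n = (τ₀μ₀ + τ_data·x̄)/(τ₀+τ_data), with τ₀=1/σ₀² and τ_data=n/σ².
Here τ₀ = 1/35.9 = 0.027855 and τ_data = 3/32.3 = 0.092879, so τ_n = 0.120734.
Rearranging for μ₀: μ₀ = (μ_n·τ_n − τ_data·x̄)/τ₀ = (-13.4457·0.120734 − 0.092879·-11.6) / 0.027855 = -0.545957/0.027855 ≈ -19.6.

μ₀ = -19.6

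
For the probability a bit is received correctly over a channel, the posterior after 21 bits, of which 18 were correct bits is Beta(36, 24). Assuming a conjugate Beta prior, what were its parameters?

Under Beta–binomial conjugacy the posterior parameters are (a+s, b+f).
Subtract the data counts: 36−18=18, 24−3=21.

Beta(18, 21)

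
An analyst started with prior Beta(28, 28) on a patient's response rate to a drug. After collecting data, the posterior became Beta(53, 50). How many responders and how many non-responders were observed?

Beta is conjugate to the binomial likelihood: posterior = Beta(α+s, β+f).
Match parameters: s=53−28=25, f=50−28=22.

25 responders and 22 non-responders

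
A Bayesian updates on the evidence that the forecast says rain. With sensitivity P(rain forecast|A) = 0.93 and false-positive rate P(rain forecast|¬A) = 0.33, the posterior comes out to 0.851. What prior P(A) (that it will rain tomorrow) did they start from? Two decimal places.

P(A) = 0.67

Bayes' rule in odds form gives O(A|E) = O(A)·[P(E|A)/P(E|¬A)], hence O(A) = O(A|E)/LR.
Posterior odds = 0.851/(1−0.851) = 5.7114. LR = 0.93/0.33 = 2.8182.
Prior odds = 5.7114/2.8182 = 2.0266, so P(A) = 2.0266/(1+2.0266) ≈ 0.67.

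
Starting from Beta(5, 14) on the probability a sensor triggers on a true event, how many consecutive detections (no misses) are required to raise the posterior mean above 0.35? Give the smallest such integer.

k = 3

After k detections and 0 misses the posterior is Beta(5+k, 14), with mean (5+k)/(5+14+k).
Set (5+k)/(19+k) > 0.35 and solve: k > (0.35·19 − 5)/(1 − 0.35) = 2.538.
The smallest integer exceeding 2.538 is 3.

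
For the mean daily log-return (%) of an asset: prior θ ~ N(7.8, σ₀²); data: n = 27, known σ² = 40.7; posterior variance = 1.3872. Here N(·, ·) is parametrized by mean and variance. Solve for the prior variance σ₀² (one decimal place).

For the Normal–Normal model with known σ², precisions add: τ_n = τ₀ + n/σ².
So 1/σ₀² = 1/1.3872 − 27/40.7 = 0.720877 − 0.663391 = 0.057486.
Hence σ₀² = 1/0.057486 ≈ 17.4.

σ₀² = 17.4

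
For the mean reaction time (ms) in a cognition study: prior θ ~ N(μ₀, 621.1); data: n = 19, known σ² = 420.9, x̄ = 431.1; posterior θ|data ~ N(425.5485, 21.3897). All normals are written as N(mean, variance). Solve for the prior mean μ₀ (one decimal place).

μ₀ = 269.9

The posterior mean is a precision-weighted average: μ_n = (τ₀μ₀ + τ_data·x̄)/(τ₀+τ_data), with τ₀=1/σ₀² and τ_data=n/σ².
Here τ₀ = 1/621.1 = 0.001610 and τ_data = 19/420.9 = 0.045141, so τ_n = 0.046751.
Rearranging for μ₀: μ₀ = (μ_n·τ_n − τ_data·x̄)/τ₀ = (425.5485·0.046751 − 0.045141·431.1) / 0.001610 = 0.434533/0.001610 ≈ 269.9.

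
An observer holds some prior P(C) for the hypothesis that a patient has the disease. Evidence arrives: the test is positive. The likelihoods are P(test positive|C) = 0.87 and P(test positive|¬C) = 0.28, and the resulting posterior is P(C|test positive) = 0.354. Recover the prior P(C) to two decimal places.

P(C) = 0.15

Bayes' rule in odds form gives O(C|E) = O(C)·[P(E|C)/P(E|¬C)], hence O(C) = O(C|E)/LR.
Posterior odds = 0.354/(1−0.354) = 0.5480. LR = 0.87/0.28 = 3.1071.
Prior odds = 0.5480/3.1071 = 0.1764, so P(C) = 0.1764/(1+0.1764) ≈ 0.15.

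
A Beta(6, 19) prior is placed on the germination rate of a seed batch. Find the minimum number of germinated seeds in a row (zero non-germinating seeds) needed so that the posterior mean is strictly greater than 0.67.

After k germinated seeds and 0 non-germinating seeds the posterior is Beta(6+k, 19), with mean (6+k)/(6+19+k).
Set (6+k)/(25+k) > 0.67 and solve: k > (0.67·25 − 6)/(1 − 0.67) = 32.576.
The smallest integer exceeding 32.576 is 33, and checking k=33: (39)/(58) = 0.6724 > 0.67.

k = 33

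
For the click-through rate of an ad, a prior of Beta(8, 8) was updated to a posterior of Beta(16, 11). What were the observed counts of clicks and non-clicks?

Under Beta–binomial conjugacy the posterior parameters are (α+s, β+f).
Match parameters: s=16−8=8, f=11−8=3.

8 clicks and 3 non-clicks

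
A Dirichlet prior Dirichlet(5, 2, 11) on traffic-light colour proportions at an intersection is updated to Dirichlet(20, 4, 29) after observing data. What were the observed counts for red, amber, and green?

counts (15, 2, 18)

For a Dirichlet(α) prior with multinomial counts c, the posterior is Dirichlet(α + c) componentwise.
Counts are posterior − prior componentwise: 20−5=15, 4−2=2, 29−11=18.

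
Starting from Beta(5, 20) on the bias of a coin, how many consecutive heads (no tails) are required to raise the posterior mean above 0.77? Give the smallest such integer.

After k heads and 0 tails the posterior is Beta(5+k, 20), with mean (5+k)/(5+20+k).
Set (5+k)/(25+k) > 0.77 and solve: k > (0.77·25 − 5)/(1 − 0.77) = 61.957.
The smallest integer exceeding 61.957 is 62.

k = 62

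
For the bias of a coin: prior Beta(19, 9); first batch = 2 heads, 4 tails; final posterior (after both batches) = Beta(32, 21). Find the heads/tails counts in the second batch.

Because Beta–binomial updating is additive in the counts, the combined data contributed (α_post−α_prior, β_post−β_prior) successes and failures.
Total across both batches: 32−19=13 heads, 21−9=12 tails.
Subtract the first batch: 13−2=11 heads and 12−4=8 tails.

11 heads and 8 tails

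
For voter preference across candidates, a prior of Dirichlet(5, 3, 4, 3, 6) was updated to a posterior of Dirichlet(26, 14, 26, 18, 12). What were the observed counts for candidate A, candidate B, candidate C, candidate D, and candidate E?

For a Dirichlet(α) prior with multinomial counts c, the posterior is Dirichlet(α + c) componentwise.
Counts are posterior − prior componentwise: 26−5=21, 14−3=11, 26−4=22, 18−3=15, 12−6=6.

counts (21, 11, 22, 15, 6)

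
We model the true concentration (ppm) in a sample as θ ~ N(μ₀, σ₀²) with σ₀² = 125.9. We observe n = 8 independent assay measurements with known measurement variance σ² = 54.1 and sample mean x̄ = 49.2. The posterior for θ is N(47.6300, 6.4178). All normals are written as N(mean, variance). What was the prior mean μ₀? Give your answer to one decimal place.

μ₀ = 18.4

The posterior mean is a precision-weighted average: μ_n = (τ₀μ₀ + τ_data·x̄)/(τ₀+τ_data), with τ₀=1/σ₀² and τ_data=n/σ².
Here τ₀ = 1/125.9 = 0.007943 and τ_data = 8/54.1 = 0.147874, so τ_n = 0.155817.
Rearranging for μ₀: μ₀ = (μ_n·τ_n − τ_data·x̄)/τ₀ = (47.6300·0.155817 − 0.147874·49.2) / 0.007943 = 0.146163/0.007943 ≈ 18.4.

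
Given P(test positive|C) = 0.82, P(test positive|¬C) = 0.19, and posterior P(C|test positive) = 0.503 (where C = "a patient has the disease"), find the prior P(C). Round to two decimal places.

Bayes' rule in odds form gives O(C|E) = O(C)·[P(E|C)/P(E|¬C)], hence O(C) = O(C|E)/LR.
Posterior odds = 0.503/(1−0.503) = 1.0121. LR = 0.82/0.19 = 4.3158.
Prior odds = 1.0121/4.3158 = 0.2345, so P(C) = 0.2345/(1+0.2345) ≈ 0.19.

P(C) = 0.19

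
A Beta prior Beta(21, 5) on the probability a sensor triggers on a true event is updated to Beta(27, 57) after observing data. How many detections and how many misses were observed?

Beta is conjugate to the binomial likelihood: posterior = Beta(a+s, b+f).
Match parameters: s=27−21=6, f=57−5=52.

6 detections and 52 misses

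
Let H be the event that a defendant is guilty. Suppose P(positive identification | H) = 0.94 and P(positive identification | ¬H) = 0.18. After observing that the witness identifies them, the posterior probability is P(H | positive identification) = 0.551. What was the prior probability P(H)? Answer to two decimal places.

P(H) = 0.19

Bayes' rule in odds form gives O(H|E) = O(H)·[P(E|H)/P(E|¬H)], hence O(H) = O(H|E)/LR.
Posterior odds = 0.551/(1−0.551) = 1.2272. LR = 0.94/0.18 = 5.2222.
Prior odds = 1.2272/5.2222 = 0.2350, so P(H) = 0.2350/(1+0.2350) ≈ 0.19.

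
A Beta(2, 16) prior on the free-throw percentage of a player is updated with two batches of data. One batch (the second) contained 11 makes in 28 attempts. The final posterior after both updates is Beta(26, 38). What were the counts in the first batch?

13 makes and 5 misses

Because Beta–binomial updating is additive in the counts, the combined data contributed (α_post−α_prior, β_post−β_prior) successes and failures.
Total across both batches: 26−2=24 makes, 38−16=22 misses.
Subtract the second batch: 24−11=13 makes and 22−17=5 misses.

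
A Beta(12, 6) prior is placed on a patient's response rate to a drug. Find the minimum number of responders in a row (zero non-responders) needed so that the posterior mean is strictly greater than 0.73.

After k responders and 0 non-responders the posterior is Beta(12+k, 6), with mean (12+k)/(12+6+k).
Set (12+k)/(18+k) > 0.73 and solve: k > (0.73·18 − 12)/(1 − 0.73) = 4.222.
The smallest integer exceeding 4.222 is 5.

k = 5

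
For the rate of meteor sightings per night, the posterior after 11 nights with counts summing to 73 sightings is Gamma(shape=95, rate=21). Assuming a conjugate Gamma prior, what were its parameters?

Gamma–Poisson conjugacy: posterior shape = α + Σxᵢ, posterior rate = β + n.
So α = 95 − 73 = 22 and β = 21 − 11 = 10.

Gamma(shape=22, rate=10)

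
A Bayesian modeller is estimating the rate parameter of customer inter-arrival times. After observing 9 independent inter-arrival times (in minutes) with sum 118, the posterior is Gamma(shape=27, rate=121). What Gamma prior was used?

For an exponential likelihood with a Gamma(α, β) prior on the rate, n observations with total T give posterior Gamma(α+n, β+T).
So α = 27 − 9 = 18 and β = 121 − 118 = 3.

Gamma(shape=18, rate=3)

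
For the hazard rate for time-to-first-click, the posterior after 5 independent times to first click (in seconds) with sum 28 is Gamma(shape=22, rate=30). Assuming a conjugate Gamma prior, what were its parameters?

Gamma(shape=17, rate=2)

For an exponential likelihood with a Gamma(α, β) prior on the rate, n observations with total T give posterior Gamma(α+n, β+T).
So α = 22 − 5 = 17 and β = 30 − 28 = 2.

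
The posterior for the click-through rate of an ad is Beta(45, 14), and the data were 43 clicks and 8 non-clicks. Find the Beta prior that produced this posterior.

Under Beta–binomial conjugacy the posterior parameters are (α+s, β+f).
Subtract the data counts: 45−43=2, 14−8=6.

Beta(2, 6)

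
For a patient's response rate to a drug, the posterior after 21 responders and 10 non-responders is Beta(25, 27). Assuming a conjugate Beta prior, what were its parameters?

Beta is conjugate to the binomial likelihood: posterior = Beta(α+s, β+f).
Subtract the data counts: 25−21=4, 27−10=17.

Beta(4, 17)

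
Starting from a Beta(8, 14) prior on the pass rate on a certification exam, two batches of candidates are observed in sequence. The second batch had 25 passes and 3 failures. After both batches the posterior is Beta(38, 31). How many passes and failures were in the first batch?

5 passes and 14 failures

Sequential conjugate updates are equivalent to a single update on the pooled data, so total successes = posterior α − prior α and total failures = posterior β − prior β.
Total across both batches: 38−8=30 passes, 31−14=17 failures.
Subtract the second batch: 30−25=5 passes and 17−3=14 failures.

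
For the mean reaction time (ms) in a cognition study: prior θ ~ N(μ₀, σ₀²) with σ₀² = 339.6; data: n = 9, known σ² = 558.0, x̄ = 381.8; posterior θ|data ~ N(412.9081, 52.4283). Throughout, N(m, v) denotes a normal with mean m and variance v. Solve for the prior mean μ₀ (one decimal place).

The posterior mean is a precision-weighted average: μ_n = (τ₀μ₀ + τ_data·x̄)/(τ₀+τ_data), with τ₀=1/σ₀² and τ_data=n/σ².
Here τ₀ = 1/339.6 = 0.002945 and τ_data = 9/558.0 = 0.016129, so τ_n = 0.019074.
Rearranging for μ₀: μ₀ = (μ_n·τ_n − τ_data·x̄)/τ₀ = (412.9081·0.019074 − 0.016129·381.8) / 0.002945 = 1.717757/0.002945 ≈ 583.3.

μ₀ = 583.3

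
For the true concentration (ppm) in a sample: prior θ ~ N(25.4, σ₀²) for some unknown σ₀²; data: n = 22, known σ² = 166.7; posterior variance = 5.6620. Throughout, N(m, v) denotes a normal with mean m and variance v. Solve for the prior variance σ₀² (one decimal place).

Posterior precision equals prior precision plus data precision: 1/σ_n² = 1/σ₀² + n/σ².
So 1/σ₀² = 1/5.6620 − 22/166.7 = 0.176616 − 0.131974 = 0.044642.
Hence σ₀² = 1/0.044642 ≈ 22.4.

σ₀² = 22.4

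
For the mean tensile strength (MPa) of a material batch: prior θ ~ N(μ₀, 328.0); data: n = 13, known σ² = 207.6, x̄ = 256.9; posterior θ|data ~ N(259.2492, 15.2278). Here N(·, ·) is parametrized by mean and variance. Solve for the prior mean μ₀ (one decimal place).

With known observation variance, the Normal–Normal posterior has precision τ_n = τ₀ + n/σ² and mean μ_n = (τ₀μ₀ + (n/σ²)x̄)/τ_n.
Here τ₀ = 1/328.0 = 0.003049 and τ_data = 13/207.6 = 0.062620, so τ_n = 0.065669.
Rearranging for μ₀: μ₀ = (μ_n·τ_n − τ_data·x̄)/τ₀ = (259.2492·0.065669 − 0.062620·256.9) / 0.003049 = 0.937558/0.003049 ≈ 307.5.

μ₀ = 307.5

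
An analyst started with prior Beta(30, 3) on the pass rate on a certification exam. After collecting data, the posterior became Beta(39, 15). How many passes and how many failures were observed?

A Beta(α, β) prior with s successes and f failures in binomial data gives a Beta(α+s, β+f) posterior.
So s = 39 − 30 = 9 and f = 15 − 3 = 12.

9 passes and 12 failures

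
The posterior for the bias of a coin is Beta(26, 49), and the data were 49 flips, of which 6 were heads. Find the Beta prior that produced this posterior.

Beta(20, 6)

Under Beta–binomial conjugacy the posterior parameters are (a+s, b+f).
Subtract the data counts: 26−6=20, 49−43=6.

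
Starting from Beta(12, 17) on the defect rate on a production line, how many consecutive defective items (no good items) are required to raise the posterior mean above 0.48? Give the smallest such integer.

After k defective items and 0 good items the posterior is Beta(12+k, 17), with mean (12+k)/(12+17+k).
Set (12+k)/(29+k) > 0.48 and solve: k > (0.48·29 − 12)/(1 − 0.48) = 3.692.
The smallest integer exceeding 3.692 is 4, and checking k=4: (16)/(33) = 0.4848 > 0.48.

k = 4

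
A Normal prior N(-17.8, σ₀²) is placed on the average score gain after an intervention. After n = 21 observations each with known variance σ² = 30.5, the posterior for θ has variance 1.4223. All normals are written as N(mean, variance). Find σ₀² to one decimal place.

σ₀² = 68.7

For the Normal–Normal model with known σ², precisions add: τ_n = τ₀ + n/σ².
So 1/σ₀² = 1/1.4223 − 21/30.5 = 0.703087 − 0.688525 = 0.014562.
Hence σ₀² = 1/0.014562 ≈ 68.7.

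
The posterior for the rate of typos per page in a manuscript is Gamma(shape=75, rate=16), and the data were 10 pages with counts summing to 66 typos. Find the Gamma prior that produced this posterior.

Gamma(shape=9, rate=6)

Gamma–Poisson conjugacy: posterior shape = α + Σxᵢ, posterior rate = β + n.
So α = 75 − 66 = 9 and β = 16 − 10 = 6.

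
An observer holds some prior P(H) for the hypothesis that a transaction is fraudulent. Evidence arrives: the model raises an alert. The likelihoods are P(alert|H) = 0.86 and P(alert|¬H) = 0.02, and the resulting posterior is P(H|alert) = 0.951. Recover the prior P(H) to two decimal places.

P(H) = 0.31

In odds form, posterior odds = prior odds × likelihood ratio, so prior odds = posterior odds ÷ LR.
Posterior odds = 0.951/(1−0.951) = 19.4082. LR = 0.86/0.02 = 43.0000.
Prior odds = 19.4082/43.0000 = 0.4514, so P(H) = 0.4514/(1+0.4514) ≈ 0.31.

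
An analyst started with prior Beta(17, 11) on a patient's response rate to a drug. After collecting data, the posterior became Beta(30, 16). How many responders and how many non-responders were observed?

13 responders and 5 non-responders

A Beta(a, b) prior with s successes and f failures in binomial data gives a Beta(a+s, b+f) posterior.
Match parameters: s=30−17=13, f=16−11=5.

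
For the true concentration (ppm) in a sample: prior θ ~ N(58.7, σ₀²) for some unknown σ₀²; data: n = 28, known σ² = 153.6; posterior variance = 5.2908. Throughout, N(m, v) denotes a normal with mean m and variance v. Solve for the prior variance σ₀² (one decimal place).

For the Normal–Normal model with known σ², precisions add: τ_n = τ₀ + n/σ².
So 1/σ₀² = 1/5.2908 − 28/153.6 = 0.189007 − 0.182292 = 0.006715.
Hence σ₀² = 1/0.006715 ≈ 148.9.

σ₀² = 148.9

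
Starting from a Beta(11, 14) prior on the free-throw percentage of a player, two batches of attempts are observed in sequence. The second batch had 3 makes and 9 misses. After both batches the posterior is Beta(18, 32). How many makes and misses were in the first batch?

4 makes and 9 misses

Because Beta–binomial updating is additive in the counts, the combined data contributed (α_post−α_prior, β_post−β_prior) successes and failures.
Total across both batches: 18−11=7 makes, 32−14=18 misses.
Subtract the second batch: 7−3=4 makes and 18−9=9 misses.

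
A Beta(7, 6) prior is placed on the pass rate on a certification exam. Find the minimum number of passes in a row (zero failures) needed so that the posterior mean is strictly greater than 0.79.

After k passes and 0 failures the posterior is Beta(7+k, 6), with mean (7+k)/(7+6+k).
Set (7+k)/(13+k) > 0.79 and solve: k > (0.79·13 − 7)/(1 − 0.79) = 15.571.
The smallest integer exceeding 15.571 is 16, and checking k=16: (23)/(29) = 0.7931 > 0.79.

k = 16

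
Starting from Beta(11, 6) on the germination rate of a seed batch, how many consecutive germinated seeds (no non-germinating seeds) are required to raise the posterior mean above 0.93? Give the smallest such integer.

k = 69

After k germinated seeds and 0 non-germinating seeds the posterior is Beta(11+k, 6), with mean (11+k)/(11+6+k).
Set (11+k)/(17+k) > 0.93 and solve: k > (0.93·17 − 11)/(1 − 0.93) = 68.714.
The smallest integer exceeding 68.714 is 69.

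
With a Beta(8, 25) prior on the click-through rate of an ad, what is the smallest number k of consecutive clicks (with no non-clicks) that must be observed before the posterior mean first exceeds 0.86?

k = 146

After k clicks and 0 non-clicks the posterior is Beta(8+k, 25), with mean (8+k)/(8+25+k).
Set (8+k)/(33+k) > 0.86 and solve: k > (0.86·33 − 8)/(1 − 0.86) = 145.571.
The smallest integer exceeding 145.571 is 146, and checking k=146: (154)/(179) = 0.8603 > 0.86.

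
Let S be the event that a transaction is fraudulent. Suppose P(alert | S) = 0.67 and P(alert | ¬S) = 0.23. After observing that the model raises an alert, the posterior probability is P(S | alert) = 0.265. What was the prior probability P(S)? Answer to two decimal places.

In odds form, posterior odds = prior odds × likelihood ratio, so prior odds = posterior odds ÷ LR.
Posterior odds = 0.265/(1−0.265) = 0.3605. LR = 0.67/0.23 = 2.9130.
Prior odds = 0.3605/2.9130 = 0.1238, so P(S) = 0.1238/(1+0.1238) ≈ 0.11.

P(S) = 0.11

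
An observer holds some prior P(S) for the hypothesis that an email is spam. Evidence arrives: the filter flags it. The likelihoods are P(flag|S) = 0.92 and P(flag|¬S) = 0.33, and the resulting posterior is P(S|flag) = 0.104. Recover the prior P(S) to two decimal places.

In odds form, posterior odds = prior odds × likelihood ratio, so prior odds = posterior odds ÷ LR.
Posterior odds = 0.104/(1−0.104) = 0.1161. LR = 0.92/0.33 = 2.7879.
Prior odds = 0.1161/2.7879 = 0.0416, so P(S) = 0.0416/(1+0.0416) ≈ 0.04.

P(S) = 0.04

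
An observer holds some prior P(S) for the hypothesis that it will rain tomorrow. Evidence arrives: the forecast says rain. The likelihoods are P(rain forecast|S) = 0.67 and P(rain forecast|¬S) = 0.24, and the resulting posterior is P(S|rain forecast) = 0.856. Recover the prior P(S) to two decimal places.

P(S) = 0.68

Bayes' rule in odds form gives O(S|E) = O(S)·[P(E|S)/P(E|¬S)], hence O(S) = O(S|E)/LR.
Posterior odds = 0.856/(1−0.856) = 5.9444. LR = 0.67/0.24 = 2.7917.
Prior odds = 5.9444/2.7917 = 2.1293, so P(S) = 2.1293/(1+2.1293) ≈ 0.68.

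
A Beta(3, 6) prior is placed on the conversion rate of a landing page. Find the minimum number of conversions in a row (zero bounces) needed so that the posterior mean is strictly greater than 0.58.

After k conversions and 0 bounces the posterior is Beta(3+k, 6), with mean (3+k)/(3+6+k).
Set (3+k)/(9+k) > 0.58 and solve: k > (0.58·9 − 3)/(1 − 0.58) = 5.286.
The smallest integer exceeding 5.286 is 6.

k = 6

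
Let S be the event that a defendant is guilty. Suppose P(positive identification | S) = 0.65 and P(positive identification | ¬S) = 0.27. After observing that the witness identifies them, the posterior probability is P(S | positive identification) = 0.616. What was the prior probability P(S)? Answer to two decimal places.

Bayes' rule in odds form gives O(S|E) = O(S)·[P(E|S)/P(E|¬S)], hence O(S) = O(S|E)/LR.
Posterior odds = 0.616/(1−0.616) = 1.6042. LR = 0.65/0.27 = 2.4074.
Prior odds = 1.6042/2.4074 = 0.6664, so P(S) = 0.6664/(1+0.6664) ≈ 0.40.

P(S) = 0.40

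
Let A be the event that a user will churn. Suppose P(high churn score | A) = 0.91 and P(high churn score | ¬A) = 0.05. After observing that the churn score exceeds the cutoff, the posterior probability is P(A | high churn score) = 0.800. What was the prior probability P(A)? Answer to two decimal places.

P(A) = 0.18

Bayes' rule in odds form gives O(A|E) = O(A)·[P(E|A)/P(E|¬A)], hence O(A) = O(A|E)/LR.
Posterior odds = 0.800/(1−0.800) = 4.0000. LR = 0.91/0.05 = 18.2000.
Prior odds = 4.0000/18.2000 = 0.2198, so P(A) = 0.2198/(1+0.2198) ≈ 0.18.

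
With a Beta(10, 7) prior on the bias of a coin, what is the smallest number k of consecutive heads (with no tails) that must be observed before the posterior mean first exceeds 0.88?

k = 42

After k heads and 0 tails the posterior is Beta(10+k, 7), with mean (10+k)/(10+7+k).
Set (10+k)/(17+k) > 0.88 and solve: k > (0.88·17 − 10)/(1 − 0.88) = 41.333.
The smallest integer exceeding 41.333 is 42, and checking k=42: (52)/(59) = 0.8814 > 0.88.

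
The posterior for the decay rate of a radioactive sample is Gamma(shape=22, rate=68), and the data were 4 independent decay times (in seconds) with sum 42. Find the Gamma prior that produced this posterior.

Gamma(shape=18, rate=26)

For an exponential likelihood with a Gamma(α, β) prior on the rate, n observations with total T give posterior Gamma(α+n, β+T).
So α = 22 − 4 = 18 and β = 68 − 42 = 26.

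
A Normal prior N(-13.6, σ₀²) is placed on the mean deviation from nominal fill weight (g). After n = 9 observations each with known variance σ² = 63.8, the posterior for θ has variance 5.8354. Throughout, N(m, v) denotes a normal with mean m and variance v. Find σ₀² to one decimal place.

For the Normal–Normal model with known σ², precisions add: τ_n = τ₀ + n/σ².
So 1/σ₀² = 1/5.8354 − 9/63.8 = 0.171368 − 0.141066 = 0.030302.
Hence σ₀² = 1/0.030302 ≈ 33.0.

σ₀² = 33.0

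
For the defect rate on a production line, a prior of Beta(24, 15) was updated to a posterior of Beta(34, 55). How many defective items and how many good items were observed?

Beta is conjugate to the binomial likelihood: posterior = Beta(α+s, β+f).
So s = 34 − 24 = 10 and f = 55 − 15 = 40.

10 defective items and 40 good items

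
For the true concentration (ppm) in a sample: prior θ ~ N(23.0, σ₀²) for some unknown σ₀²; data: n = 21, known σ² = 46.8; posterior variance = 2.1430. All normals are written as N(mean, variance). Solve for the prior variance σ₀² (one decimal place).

Posterior precision equals prior precision plus data precision: 1/σ_n² = 1/σ₀² + n/σ².
So 1/σ₀² = 1/2.1430 − 21/46.8 = 0.466636 − 0.448718 = 0.017918.
Hence σ₀² = 1/0.017918 ≈ 55.8.

σ₀² = 55.8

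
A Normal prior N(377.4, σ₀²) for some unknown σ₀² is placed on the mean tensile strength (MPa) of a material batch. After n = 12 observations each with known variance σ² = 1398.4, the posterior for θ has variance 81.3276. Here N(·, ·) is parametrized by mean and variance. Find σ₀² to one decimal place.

For the Normal–Normal model with known σ², precisions add: τ_n = τ₀ + n/σ².
So 1/σ₀² = 1/81.3276 − 12/1398.4 = 0.012296 − 0.008581 = 0.003715.
Hence σ₀² = 1/0.003715 ≈ 269.2.

σ₀² = 269.2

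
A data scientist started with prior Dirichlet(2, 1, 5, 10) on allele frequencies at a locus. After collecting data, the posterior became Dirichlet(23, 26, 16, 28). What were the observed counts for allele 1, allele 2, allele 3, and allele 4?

counts (21, 25, 11, 18)

For a Dirichlet(α) prior with multinomial counts c, the posterior is Dirichlet(α + c) componentwise.
Counts are posterior − prior componentwise: 23−2=21, 26−1=25, 16−5=11, 28−10=18.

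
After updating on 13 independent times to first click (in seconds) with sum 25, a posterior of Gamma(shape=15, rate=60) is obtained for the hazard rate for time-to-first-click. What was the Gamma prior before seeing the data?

For an exponential likelihood with a Gamma(α, β) prior on the rate, n observations with total T give posterior Gamma(α+n, β+T).
So α = 15 − 13 = 2 and β = 60 − 25 = 35.

Gamma(shape=2, rate=35)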